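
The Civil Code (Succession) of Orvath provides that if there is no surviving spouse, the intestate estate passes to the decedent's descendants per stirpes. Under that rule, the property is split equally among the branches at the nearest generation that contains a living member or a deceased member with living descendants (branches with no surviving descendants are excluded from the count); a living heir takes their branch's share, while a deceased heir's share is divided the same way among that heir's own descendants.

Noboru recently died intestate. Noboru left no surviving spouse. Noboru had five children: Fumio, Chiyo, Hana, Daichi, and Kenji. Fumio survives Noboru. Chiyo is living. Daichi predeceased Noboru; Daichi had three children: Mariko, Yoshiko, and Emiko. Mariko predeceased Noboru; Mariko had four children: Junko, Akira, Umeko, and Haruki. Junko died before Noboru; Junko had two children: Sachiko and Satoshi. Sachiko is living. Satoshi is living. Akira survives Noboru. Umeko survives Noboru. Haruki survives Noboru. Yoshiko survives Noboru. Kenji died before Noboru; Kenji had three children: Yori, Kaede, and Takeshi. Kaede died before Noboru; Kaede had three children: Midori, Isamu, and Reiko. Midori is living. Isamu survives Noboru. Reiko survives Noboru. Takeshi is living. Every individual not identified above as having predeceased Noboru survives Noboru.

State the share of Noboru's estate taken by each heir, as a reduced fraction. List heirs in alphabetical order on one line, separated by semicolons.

There is no surviving spouse, so the entire estate passes to Noboru's descendants per stirpes.
The estate is divided into 5 equal shares of 1/5 among Fumio, Chiyo, Hana, Daichi, Kenji.
Fumio is living and takes 1/5.
Chiyo is living and takes 1/5.
Hana is living and takes 1/5.
Daichi predeceased; the 1/5 allotted to Daichi's branch passes to Daichi's issue by representation.
The 1/5 is divided into 3 equal shares of 1/15 among Mariko, Yoshiko, Emiko.
Mariko predeceased; the 1/15 allotted to Mariko's branch passes to Mariko's issue by representation.
The 1/15 is divided into 4 equal shares of 1/60 among Junko, Akira, Umeko, Haruki.
Junko predeceased; the 1/60 allotted to Junko's branch passes to Junko's issue by representation.
The 1/60 is divided into 2 equal shares of 1/120 among Sachiko, Satoshi.
Sachiko is living and takes 1/120.
Satoshi is living and takes 1/120.
Akira is living and takes 1/60.
Umeko is living and takes 1/60.
Haruki is living and takes 1/60.
Yoshiko is living and takes 1/15.
Emiko is living and takes 1/15.
Kenji predeceased; the 1/5 allotted to Kenji's branch passes to Kenji's issue by representation.
The 1/5 is divided into 3 equal shares of 1/15 among Yori, Kaede, Takeshi.
Yori is living and takes 1/15.
Kaede predeceased; the 1/15 allotted to Kaede's branch passes to Kaede's issue by representation.
The 1/15 is divided into 3 equal shares of 1/45 among Midori, Isamu, Reiko.
Midori is living and takes 1/45.
Isamu is living and takes 1/45.
Reiko is living and takes 1/45.
Takeshi is living and takes 1/15.

Akira 1/60; Chiyo 1/5; Emiko 1/15; Fumio 1/5; Hana 1/5; Haruki 1/60; Isamu 1/45; Midori 1/45; Reiko 1/45; Sachiko 1/120; Satoshi 1/120; Takeshi 1/15; Umeko 1/60; Yori 1/15; Yoshiko 1/15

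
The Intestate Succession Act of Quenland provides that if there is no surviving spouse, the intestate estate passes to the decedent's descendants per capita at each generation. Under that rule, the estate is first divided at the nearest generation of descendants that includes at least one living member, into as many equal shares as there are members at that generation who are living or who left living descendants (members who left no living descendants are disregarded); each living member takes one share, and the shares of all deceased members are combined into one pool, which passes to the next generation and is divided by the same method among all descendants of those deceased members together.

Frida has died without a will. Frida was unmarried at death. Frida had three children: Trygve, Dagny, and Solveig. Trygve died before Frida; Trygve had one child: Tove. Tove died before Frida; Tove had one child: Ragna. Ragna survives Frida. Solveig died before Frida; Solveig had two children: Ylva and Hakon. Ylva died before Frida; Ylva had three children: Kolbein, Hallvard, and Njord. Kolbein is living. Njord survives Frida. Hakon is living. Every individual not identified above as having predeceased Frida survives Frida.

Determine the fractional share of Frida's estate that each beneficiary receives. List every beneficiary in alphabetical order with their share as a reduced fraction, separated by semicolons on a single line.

There is no surviving spouse, so the entire estate passes to Frida's descendants per capita at each generation.
At generation 1 (Trygve, Dagny, Solveig) there are 3 shares of (1)/3 = 1/3 each.
Living: Dagny — each takes 1/3.
Deceased: Trygve and Solveig. Their combined 2/3 is pooled and carried to generation 2.
At generation 2 (Tove, Ylva, Hakon) there are 3 shares of (2/3)/3 = 2/9 each.
Living: Hakon — each takes 2/9.
Deceased: Tove and Ylva. Their combined 4/9 is pooled and carried to generation 3.
At generation 3 (Ragna, Kolbein, Hallvard, Njord) there are 4 shares of (4/9)/4 = 1/9 each.
Living: Ragna, Kolbein, Hallvard, and Njord — each takes 1/9.

Dagny 1/3; Hakon 2/9; Hallvard 1/9; Kolbein 1/9; Njord 1/9; Ragna 1/9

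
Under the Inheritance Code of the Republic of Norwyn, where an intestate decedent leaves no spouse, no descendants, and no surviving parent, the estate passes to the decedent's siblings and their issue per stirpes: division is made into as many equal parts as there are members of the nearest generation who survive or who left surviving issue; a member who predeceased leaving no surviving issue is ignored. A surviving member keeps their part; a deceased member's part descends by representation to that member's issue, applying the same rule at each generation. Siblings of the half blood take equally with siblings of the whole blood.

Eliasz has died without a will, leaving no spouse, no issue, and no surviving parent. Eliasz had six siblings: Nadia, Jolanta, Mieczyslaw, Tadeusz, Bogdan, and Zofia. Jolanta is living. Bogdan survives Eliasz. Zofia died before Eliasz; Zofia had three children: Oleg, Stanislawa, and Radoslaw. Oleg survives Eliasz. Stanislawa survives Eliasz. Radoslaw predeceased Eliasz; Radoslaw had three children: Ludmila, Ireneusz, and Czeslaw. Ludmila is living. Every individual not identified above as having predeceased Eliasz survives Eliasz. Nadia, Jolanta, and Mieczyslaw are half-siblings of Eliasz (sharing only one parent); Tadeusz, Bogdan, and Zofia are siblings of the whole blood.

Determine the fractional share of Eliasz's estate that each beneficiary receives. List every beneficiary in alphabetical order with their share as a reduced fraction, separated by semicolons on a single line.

Bogdan 1/6; Czeslaw 1/54; Ireneusz 1/54; Jolanta 1/6; Ludmila 1/54; Mieczyslaw 1/6; Nadia 1/6; Oleg 1/18; Stanislawa 1/18; Tadeusz 1/6

No spouse, descendants, or parent survives, so the estate passes to Eliasz's siblings per stirpes.
Half-blood and whole-blood siblings take equally under the stated rule.
The estate is divided into 6 equal shares of 1/6 among Nadia, Jolanta, Mieczyslaw, Tadeusz, Bogdan, Zofia.
Nadia is living and takes 1/6.
Jolanta is living and takes 1/6.
Mieczyslaw is living and takes 1/6.
Tadeusz is living and takes 1/6.
Bogdan is living and takes 1/6.
Zofia predeceased; the 1/6 allotted to Zofia's branch passes to Zofia's issue by representation.
The 1/6 is divided into 3 equal shares of 1/18 among Oleg, Stanislawa, Radoslaw.
Oleg is living and takes 1/18.
Stanislawa is living and takes 1/18.
Radoslaw predeceased; the 1/18 allotted to Radoslaw's branch passes to Radoslaw's issue by representation.
The 1/18 is divided into 3 equal shares of 1/54 among Ludmila, Ireneusz, Czeslaw.
Ludmila is living and takes 1/54.
Ireneusz is living and takes 1/54.
Czeslaw is living and takes 1/54.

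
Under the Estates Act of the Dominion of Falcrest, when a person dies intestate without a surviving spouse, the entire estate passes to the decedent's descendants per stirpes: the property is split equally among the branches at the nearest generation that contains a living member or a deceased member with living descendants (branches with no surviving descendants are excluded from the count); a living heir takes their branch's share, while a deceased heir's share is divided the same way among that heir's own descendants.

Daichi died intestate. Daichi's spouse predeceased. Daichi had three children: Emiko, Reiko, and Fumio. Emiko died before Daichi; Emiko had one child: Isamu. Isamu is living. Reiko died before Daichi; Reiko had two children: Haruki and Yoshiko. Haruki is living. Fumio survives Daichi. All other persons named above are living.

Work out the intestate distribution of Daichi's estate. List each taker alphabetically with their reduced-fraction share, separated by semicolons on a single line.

Fumio 1/3; Haruki 1/6; Isamu 1/3; Yoshiko 1/6

There is no surviving spouse, so the entire estate passes to Daichi's descendants per stirpes.
The estate is divided into 3 equal shares of 1/3 among Emiko, Reiko, Fumio.
Emiko predeceased; the 1/3 allotted to Emiko's branch passes to Emiko's issue by representation.
Isamu is the sole taker at this level and receives the full 1/3.
Reiko predeceased; the 1/3 allotted to Reiko's branch passes to Reiko's issue by representation.
The 1/3 is divided into 2 equal shares of 1/6 among Haruki, Yoshiko.
Haruki is living and takes 1/6.
Yoshiko is living and takes 1/6.
Fumio is living and takes 1/3.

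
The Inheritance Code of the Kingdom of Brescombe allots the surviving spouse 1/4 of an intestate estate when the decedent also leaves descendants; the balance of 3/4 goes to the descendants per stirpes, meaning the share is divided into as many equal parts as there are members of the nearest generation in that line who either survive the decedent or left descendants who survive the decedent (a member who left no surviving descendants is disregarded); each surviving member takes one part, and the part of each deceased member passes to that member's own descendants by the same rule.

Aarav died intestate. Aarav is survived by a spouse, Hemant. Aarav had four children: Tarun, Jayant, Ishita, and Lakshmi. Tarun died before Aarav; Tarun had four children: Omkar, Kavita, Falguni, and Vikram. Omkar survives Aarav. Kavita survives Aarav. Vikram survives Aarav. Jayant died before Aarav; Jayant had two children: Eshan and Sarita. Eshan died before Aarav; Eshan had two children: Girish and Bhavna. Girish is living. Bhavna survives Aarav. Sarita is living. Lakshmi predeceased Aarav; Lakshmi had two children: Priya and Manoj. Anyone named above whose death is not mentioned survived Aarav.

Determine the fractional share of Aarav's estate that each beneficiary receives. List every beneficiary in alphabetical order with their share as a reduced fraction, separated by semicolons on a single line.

Hemant, as surviving spouse, takes 1/4.
The remaining 3/4 passes to Aarav's descendants per stirpes.
The 3/4 is divided into 4 equal shares of 3/16 among Tarun, Jayant, Ishita, Lakshmi.
Tarun predeceased; the 3/16 allotted to Tarun's branch passes to Tarun's issue by representation.
The 3/16 is divided into 4 equal shares of 3/64 among Omkar, Kavita, Falguni, Vikram.
Omkar is living and takes 3/64.
Kavita is living and takes 3/64.
Falguni is living and takes 3/64.
Vikram is living and takes 3/64.
Jayant predeceased; the 3/16 allotted to Jayant's branch passes to Jayant's issue by representation.
The 3/16 is divided into 2 equal shares of 3/32 among Eshan, Sarita.
Eshan predeceased; the 3/32 allotted to Eshan's branch passes to Eshan's issue by representation.
The 3/32 is divided into 2 equal shares of 3/64 among Girish, Bhavna.
Girish is living and takes 3/64.
Bhavna is living and takes 3/64.
Sarita is living and takes 3/32.
Ishita is living and takes 3/16.
Lakshmi predeceased; the 3/16 allotted to Lakshmi's branch passes to Lakshmi's issue by representation.
The 3/16 is divided into 2 equal shares of 3/32 among Priya, Manoj.
Priya is living and takes 3/32.
Manoj is living and takes 3/32.

Bhavna 3/64; Falguni 3/64; Girish 3/64; Hemant 1/4; Ishita 3/16; Kavita 3/64; Manoj 3/32; Omkar 3/64; Priya 3/32; Sarita 3/32; Vikram 3/64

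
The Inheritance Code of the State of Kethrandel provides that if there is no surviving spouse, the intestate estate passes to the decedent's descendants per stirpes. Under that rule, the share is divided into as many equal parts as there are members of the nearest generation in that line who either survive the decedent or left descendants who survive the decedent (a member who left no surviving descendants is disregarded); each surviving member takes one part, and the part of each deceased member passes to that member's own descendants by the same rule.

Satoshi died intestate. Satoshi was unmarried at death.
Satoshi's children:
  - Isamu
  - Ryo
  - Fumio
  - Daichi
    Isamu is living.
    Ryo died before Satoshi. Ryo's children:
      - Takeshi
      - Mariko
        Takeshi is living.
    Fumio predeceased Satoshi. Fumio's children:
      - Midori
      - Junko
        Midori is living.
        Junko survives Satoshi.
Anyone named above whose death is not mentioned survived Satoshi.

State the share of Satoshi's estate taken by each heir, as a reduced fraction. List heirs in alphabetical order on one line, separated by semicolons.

Daichi 1/4; Isamu 1/4; Junko 1/8; Mariko 1/8; Midori 1/8; Takeshi 1/8

There is no surviving spouse, so the entire estate passes to Satoshi's descendants per stirpes.
The estate is divided into 4 equal shares of 1/4 among Isamu, Ryo, Fumio, Daichi.
Isamu is living and takes 1/4.
Ryo predeceased; the 1/4 allotted to Ryo's branch passes to Ryo's issue by representation.
The 1/4 is divided into 2 equal shares of 1/8 among Takeshi, Mariko.
Takeshi is living and takes 1/8.
Mariko is living and takes 1/8.
Fumio predeceased; the 1/4 allotted to Fumio's branch passes to Fumio's issue by representation.
The 1/4 is divided into 2 equal shares of 1/8 among Midori, Junko.
Midori is living and takes 1/8.
Junko is living and takes 1/8.
Daichi is living and takes 1/4.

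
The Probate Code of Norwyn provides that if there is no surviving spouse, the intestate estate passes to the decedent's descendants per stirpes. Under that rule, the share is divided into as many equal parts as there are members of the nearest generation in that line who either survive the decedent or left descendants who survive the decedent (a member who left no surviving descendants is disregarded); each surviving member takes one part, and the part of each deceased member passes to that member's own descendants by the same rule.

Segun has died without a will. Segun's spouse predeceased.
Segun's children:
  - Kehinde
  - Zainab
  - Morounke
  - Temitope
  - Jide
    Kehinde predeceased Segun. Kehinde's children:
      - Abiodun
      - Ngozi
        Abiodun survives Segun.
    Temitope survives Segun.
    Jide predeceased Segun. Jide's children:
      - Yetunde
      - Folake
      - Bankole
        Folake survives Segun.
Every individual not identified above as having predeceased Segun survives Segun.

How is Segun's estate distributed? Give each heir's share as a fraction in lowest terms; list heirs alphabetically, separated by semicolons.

There is no surviving spouse, so the entire estate passes to Segun's descendants per stirpes.
The estate is divided into 5 equal shares of 1/5 among Kehinde, Zainab, Morounke, Temitope, Jide.
Kehinde predeceased; the 1/5 allotted to Kehinde's branch passes to Kehinde's issue by representation.
The 1/5 is divided into 2 equal shares of 1/10 among Abiodun, Ngozi.
Abiodun is living and takes 1/10.
Ngozi is living and takes 1/10.
Zainab is living and takes 1/5.
Morounke is living and takes 1/5.
Temitope is living and takes 1/5.
Jide predeceased; the 1/5 allotted to Jide's branch passes to Jide's issue by representation.
The 1/5 is divided into 3 equal shares of 1/15 among Yetunde, Folake, Bankole.
Yetunde is living and takes 1/15.
Folake is living and takes 1/15.
Bankole is living and takes 1/15.

Abiodun 1/10; Bankole 1/15; Folake 1/15; Morounke 1/5; Ngozi 1/10; Temitope 1/5; Yetunde 1/15; Zainab 1/5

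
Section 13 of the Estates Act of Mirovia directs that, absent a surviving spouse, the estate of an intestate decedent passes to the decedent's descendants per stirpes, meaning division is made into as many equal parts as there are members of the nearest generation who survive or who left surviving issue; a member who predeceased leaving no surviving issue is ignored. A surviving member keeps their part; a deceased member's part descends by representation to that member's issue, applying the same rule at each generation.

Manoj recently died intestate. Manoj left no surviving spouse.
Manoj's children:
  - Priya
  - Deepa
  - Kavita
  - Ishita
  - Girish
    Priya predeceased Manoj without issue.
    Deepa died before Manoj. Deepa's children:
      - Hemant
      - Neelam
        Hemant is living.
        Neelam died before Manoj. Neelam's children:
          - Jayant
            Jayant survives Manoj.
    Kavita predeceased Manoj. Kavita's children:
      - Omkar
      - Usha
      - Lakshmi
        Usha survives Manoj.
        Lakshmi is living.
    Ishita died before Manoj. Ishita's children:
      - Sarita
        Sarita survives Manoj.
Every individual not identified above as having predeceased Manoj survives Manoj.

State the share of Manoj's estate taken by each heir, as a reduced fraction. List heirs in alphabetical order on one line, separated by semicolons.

There is no surviving spouse, so the entire estate passes to Manoj's descendants per stirpes.
Priya left no surviving issue, so that branch lapses and is disregarded.
The estate is divided into 4 equal shares of 1/4 among Deepa, Kavita, Ishita, Girish.
Deepa predeceased; the 1/4 allotted to Deepa's branch passes to Deepa's issue by representation.
The 1/4 is divided into 2 equal shares of 1/8 among Hemant, Neelam.
Hemant is living and takes 1/8.
Neelam predeceased; the 1/8 allotted to Neelam's branch passes to Neelam's issue by representation.
Jayant is the sole taker at this level and receives the full 1/8.
Kavita predeceased; the 1/4 allotted to Kavita's branch passes to Kavita's issue by representation.
The 1/4 is divided into 3 equal shares of 1/12 among Omkar, Usha, Lakshmi.
Omkar is living and takes 1/12.
Usha is living and takes 1/12.
Lakshmi is living and takes 1/12.
Ishita predeceased; the 1/4 allotted to Ishita's branch passes to Ishita's issue by representation.
Sarita is the sole taker at this level and receives the full 1/4.
Girish is living and takes 1/4.

Girish 1/4; Hemant 1/8; Jayant 1/8; Lakshmi 1/12; Omkar 1/12; Sarita 1/4; Usha 1/12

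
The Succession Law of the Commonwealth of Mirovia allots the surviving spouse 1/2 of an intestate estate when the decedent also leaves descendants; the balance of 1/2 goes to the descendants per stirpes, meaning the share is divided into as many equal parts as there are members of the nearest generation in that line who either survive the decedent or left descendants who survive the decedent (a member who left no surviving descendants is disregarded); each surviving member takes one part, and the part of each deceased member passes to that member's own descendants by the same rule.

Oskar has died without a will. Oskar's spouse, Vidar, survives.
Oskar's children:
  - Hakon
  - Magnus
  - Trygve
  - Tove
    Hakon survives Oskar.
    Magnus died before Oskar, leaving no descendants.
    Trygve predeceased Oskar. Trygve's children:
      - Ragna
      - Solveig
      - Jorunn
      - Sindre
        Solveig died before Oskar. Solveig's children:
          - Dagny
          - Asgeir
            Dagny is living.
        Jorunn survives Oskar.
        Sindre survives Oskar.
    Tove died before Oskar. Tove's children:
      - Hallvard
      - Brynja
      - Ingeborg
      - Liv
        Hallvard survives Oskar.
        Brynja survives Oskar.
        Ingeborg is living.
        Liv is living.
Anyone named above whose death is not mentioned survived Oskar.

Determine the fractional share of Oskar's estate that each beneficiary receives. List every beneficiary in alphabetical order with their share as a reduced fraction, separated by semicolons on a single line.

Asgeir 1/48; Brynja 1/24; Dagny 1/48; Hakon 1/6; Hallvard 1/24; Ingeborg 1/24; Jorunn 1/24; Liv 1/24; Ragna 1/24; Sindre 1/24; Vidar 1/2

Vidar, as surviving spouse, takes 1/2.
The remaining 1/2 passes to Oskar's descendants per stirpes.
Magnus left no surviving issue, so that branch lapses and is disregarded.
The 1/2 is divided into 3 equal shares of 1/6 among Hakon, Trygve, Tove.
Hakon is living and takes 1/6.
Trygve predeceased; the 1/6 allotted to Trygve's branch passes to Trygve's issue by representation.
The 1/6 is divided into 4 equal shares of 1/24 among Ragna, Solveig, Jorunn, Sindre.
Ragna is living and takes 1/24.
Solveig predeceased; the 1/24 allotted to Solveig's branch passes to Solveig's issue by representation.
The 1/24 is divided into 2 equal shares of 1/48 among Dagny, Asgeir.
Dagny is living and takes 1/48.
Asgeir is living and takes 1/48.
Jorunn is living and takes 1/24.
Sindre is living and takes 1/24.
Tove predeceased; the 1/6 allotted to Tove's branch passes to Tove's issue by representation.
The 1/6 is divided into 4 equal shares of 1/24 among Hallvard, Brynja, Ingeborg, Liv.
Hallvard is living and takes 1/24.
Brynja is living and takes 1/24.
Ingeborg is living and takes 1/24.
Liv is living and takes 1/24.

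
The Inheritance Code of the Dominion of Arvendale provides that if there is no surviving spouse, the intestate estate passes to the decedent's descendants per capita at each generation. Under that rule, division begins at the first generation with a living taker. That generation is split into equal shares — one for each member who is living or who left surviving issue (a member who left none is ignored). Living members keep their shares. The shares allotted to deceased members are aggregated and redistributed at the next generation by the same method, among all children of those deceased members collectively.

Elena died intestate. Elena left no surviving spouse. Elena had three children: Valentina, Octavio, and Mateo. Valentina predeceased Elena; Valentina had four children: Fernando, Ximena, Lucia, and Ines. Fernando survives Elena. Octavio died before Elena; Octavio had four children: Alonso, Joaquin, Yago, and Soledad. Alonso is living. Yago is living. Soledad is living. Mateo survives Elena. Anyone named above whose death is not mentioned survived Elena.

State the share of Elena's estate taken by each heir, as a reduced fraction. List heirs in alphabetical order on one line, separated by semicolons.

There is no surviving spouse, so the entire estate passes to Elena's descendants per capita at each generation.
At generation 1 (Valentina, Octavio, Mateo) there are 3 shares of (1)/3 = 1/3 each.
Living: Mateo — each takes 1/3.
Deceased: Valentina and Octavio. Their combined 2/3 is pooled and carried to generation 2.
At generation 2 (Fernando, Ximena, Lucia, Ines, Alonso, Joaquin, Yago, Soledad) there are 8 shares of (2/3)/8 = 1/12 each.
Living: Fernando, Ximena, Lucia, Ines, Alonso, Joaquin, Yago, and Soledad — each takes 1/12.

Alonso 1/12; Fernando 1/12; Ines 1/12; Joaquin 1/12; Lucia 1/12; Mateo 1/3; Soledad 1/12; Ximena 1/12; Yago 1/12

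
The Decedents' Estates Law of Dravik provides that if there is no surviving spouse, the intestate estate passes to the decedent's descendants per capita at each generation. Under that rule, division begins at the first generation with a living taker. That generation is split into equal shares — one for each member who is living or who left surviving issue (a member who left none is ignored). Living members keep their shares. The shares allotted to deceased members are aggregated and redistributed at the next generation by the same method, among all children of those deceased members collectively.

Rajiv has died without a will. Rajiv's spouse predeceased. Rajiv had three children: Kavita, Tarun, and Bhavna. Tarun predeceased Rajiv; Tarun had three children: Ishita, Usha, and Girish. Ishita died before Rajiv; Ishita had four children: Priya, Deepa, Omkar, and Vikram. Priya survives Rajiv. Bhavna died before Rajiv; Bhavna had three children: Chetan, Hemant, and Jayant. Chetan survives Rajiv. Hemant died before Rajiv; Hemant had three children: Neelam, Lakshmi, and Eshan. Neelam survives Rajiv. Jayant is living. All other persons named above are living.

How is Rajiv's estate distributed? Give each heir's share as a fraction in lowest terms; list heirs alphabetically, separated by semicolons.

There is no surviving spouse, so the entire estate passes to Rajiv's descendants per capita at each generation.
At generation 1 (Kavita, Tarun, Bhavna) there are 3 shares of (1)/3 = 1/3 each.
Living: Kavita — each takes 1/3.
Deceased: Tarun and Bhavna. Their combined 2/3 is pooled and carried to generation 2.
At generation 2 (Ishita, Usha, Girish, Chetan, Hemant, Jayant) there are 6 shares of (2/3)/6 = 1/9 each.
Living: Usha, Girish, Chetan, and Jayant — each takes 1/9.
Deceased: Ishita and Hemant. Their combined 2/9 is pooled and carried to generation 3.
At generation 3 (Priya, Deepa, Omkar, Vikram, Neelam, Lakshmi, Eshan) there are 7 shares of (2/9)/7 = 2/63 each.
Living: Priya, Deepa, Omkar, Vikram, Neelam, Lakshmi, and Eshan — each takes 2/63.

Chetan 1/9; Deepa 2/63; Eshan 2/63; Girish 1/9; Jayant 1/9; Kavita 1/3; Lakshmi 2/63; Neelam 2/63; Omkar 2/63; Priya 2/63; Usha 1/9; Vikram 2/63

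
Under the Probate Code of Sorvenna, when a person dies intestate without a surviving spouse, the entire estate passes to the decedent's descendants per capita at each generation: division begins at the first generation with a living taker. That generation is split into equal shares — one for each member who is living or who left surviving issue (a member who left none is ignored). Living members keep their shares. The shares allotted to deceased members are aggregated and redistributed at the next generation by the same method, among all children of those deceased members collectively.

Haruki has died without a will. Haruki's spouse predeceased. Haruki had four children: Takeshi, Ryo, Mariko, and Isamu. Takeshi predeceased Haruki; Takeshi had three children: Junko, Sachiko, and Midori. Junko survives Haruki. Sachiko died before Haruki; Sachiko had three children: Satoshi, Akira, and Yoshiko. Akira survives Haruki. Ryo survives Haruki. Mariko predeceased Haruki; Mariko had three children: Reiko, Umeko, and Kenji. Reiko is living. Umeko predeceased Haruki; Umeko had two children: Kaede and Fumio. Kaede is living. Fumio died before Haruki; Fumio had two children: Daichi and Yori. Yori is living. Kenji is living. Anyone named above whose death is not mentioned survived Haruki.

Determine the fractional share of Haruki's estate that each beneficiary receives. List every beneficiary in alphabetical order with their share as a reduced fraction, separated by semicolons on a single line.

There is no surviving spouse, so the entire estate passes to Haruki's descendants per capita at each generation.
At generation 1 (Takeshi, Ryo, Mariko, Isamu) there are 4 shares of (1)/4 = 1/4 each.
Living: Ryo and Isamu — each takes 1/4.
Deceased: Takeshi and Mariko. Their combined 1/2 is pooled and carried to generation 2.
At generation 2 (Junko, Sachiko, Midori, Reiko, Umeko, Kenji) there are 6 shares of (1/2)/6 = 1/12 each.
Living: Junko, Midori, Reiko, and Kenji — each takes 1/12.
Deceased: Sachiko and Umeko. Their combined 1/6 is pooled and carried to generation 3.
At generation 3 (Satoshi, Akira, Yoshiko, Kaede, Fumio) there are 5 shares of (1/6)/5 = 1/30 each.
Living: Satoshi, Akira, Yoshiko, and Kaede — each takes 1/30.
Deceased: Fumio. That 1/30 share is carried to generation 4.
At generation 4 (Daichi, Yori) there are 2 shares of (1/30)/2 = 1/60 each.
Living: Daichi and Yori — each takes 1/60.

Akira 1/30; Daichi 1/60; Isamu 1/4; Junko 1/12; Kaede 1/30; Kenji 1/12; Midori 1/12; Reiko 1/12; Ryo 1/4; Satoshi 1/30; Yori 1/60; Yoshiko 1/30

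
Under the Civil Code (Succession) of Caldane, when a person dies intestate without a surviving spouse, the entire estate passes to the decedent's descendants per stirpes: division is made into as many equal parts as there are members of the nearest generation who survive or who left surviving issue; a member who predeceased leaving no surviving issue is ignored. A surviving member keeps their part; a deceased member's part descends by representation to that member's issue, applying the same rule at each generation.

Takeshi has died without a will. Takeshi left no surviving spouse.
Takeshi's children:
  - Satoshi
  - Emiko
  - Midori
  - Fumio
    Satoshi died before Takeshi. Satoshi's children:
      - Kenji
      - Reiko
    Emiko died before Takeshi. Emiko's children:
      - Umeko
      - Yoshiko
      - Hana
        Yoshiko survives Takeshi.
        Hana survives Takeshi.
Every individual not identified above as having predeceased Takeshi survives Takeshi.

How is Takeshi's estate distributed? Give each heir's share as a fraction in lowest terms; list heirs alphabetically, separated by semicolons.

Fumio 1/4; Hana 1/12; Kenji 1/8; Midori 1/4; Reiko 1/8; Umeko 1/12; Yoshiko 1/12

There is no surviving spouse, so the entire estate passes to Takeshi's descendants per stirpes.
The estate is divided into 4 equal shares of 1/4 among Satoshi, Emiko, Midori, Fumio.
Satoshi predeceased; the 1/4 allotted to Satoshi's branch passes to Satoshi's issue by representation.
The 1/4 is divided into 2 equal shares of 1/8 among Kenji, Reiko.
Kenji is living and takes 1/8.
Reiko is living and takes 1/8.
Emiko predeceased; the 1/4 allotted to Emiko's branch passes to Emiko's issue by representation.
The 1/4 is divided into 3 equal shares of 1/12 among Umeko, Yoshiko, Hana.
Umeko is living and takes 1/12.
Yoshiko is living and takes 1/12.
Hana is living and takes 1/12.
Midori is living and takes 1/4.
Fumio is living and takes 1/4.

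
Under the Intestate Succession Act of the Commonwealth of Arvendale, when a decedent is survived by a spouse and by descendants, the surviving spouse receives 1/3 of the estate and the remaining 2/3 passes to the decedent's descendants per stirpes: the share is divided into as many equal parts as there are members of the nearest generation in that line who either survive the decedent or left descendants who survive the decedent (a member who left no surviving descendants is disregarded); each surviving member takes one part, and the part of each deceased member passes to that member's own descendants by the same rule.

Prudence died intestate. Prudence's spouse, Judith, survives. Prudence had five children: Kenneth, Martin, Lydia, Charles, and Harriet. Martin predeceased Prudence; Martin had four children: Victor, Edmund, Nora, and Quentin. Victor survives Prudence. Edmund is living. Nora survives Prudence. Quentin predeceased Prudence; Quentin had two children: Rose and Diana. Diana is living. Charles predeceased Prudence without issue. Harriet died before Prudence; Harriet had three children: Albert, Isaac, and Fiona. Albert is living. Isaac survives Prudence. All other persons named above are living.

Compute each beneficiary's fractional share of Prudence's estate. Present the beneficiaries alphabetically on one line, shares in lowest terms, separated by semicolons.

Judith, as surviving spouse, takes 1/3.
The remaining 2/3 passes to Prudence's descendants per stirpes.
Charles left no surviving issue, so that branch lapses and is disregarded.
The 2/3 is divided into 4 equal shares of 1/6 among Kenneth, Martin, Lydia, Harriet.
Kenneth is living and takes 1/6.
Martin predeceased; the 1/6 allotted to Martin's branch passes to Martin's issue by representation.
The 1/6 is divided into 4 equal shares of 1/24 among Victor, Edmund, Nora, Quentin.
Victor is living and takes 1/24.
Edmund is living and takes 1/24.
Nora is living and takes 1/24.
Quentin predeceased; the 1/24 allotted to Quentin's branch passes to Quentin's issue by representation.
The 1/24 is divided into 2 equal shares of 1/48 among Rose, Diana.
Rose is living and takes 1/48.
Diana is living and takes 1/48.
Lydia is living and takes 1/6.
Harriet predeceased; the 1/6 allotted to Harriet's branch passes to Harriet's issue by representation.
The 1/6 is divided into 3 equal shares of 1/18 among Albert, Isaac, Fiona.
Albert is living and takes 1/18.
Isaac is living and takes 1/18.
Fiona is living and takes 1/18.

Albert 1/18; Diana 1/48; Edmund 1/24; Fiona 1/18; Isaac 1/18; Judith 1/3; Kenneth 1/6; Lydia 1/6; Nora 1/24; Rose 1/48; Victor 1/24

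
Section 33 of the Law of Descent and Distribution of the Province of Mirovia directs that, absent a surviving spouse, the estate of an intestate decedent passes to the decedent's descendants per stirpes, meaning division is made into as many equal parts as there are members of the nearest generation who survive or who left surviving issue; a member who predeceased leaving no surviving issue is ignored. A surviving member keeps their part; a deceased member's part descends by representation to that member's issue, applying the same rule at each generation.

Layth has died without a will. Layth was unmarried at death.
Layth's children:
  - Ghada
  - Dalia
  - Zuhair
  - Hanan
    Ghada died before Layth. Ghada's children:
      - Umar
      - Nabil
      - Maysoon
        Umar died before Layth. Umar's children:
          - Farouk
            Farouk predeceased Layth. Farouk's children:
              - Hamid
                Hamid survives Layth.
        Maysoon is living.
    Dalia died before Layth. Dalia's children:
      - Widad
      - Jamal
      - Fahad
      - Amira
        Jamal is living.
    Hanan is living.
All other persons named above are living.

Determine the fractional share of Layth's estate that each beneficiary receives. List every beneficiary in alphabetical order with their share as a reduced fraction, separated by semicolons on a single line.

Amira 1/16; Fahad 1/16; Hamid 1/12; Hanan 1/4; Jamal 1/16; Maysoon 1/12; Nabil 1/12; Widad 1/16; Zuhair 1/4

There is no surviving spouse, so the entire estate passes to Layth's descendants per stirpes.
The estate is divided into 4 equal shares of 1/4 among Ghada, Dalia, Zuhair, Hanan.
Ghada predeceased; the 1/4 allotted to Ghada's branch passes to Ghada's issue by representation.
The 1/4 is divided into 3 equal shares of 1/12 among Umar, Nabil, Maysoon.
Umar predeceased; the 1/12 allotted to Umar's branch passes to Umar's issue by representation.
Farouk's line is the sole branch at this level, so the full 1/12 passes to Farouk's issue by representation.
Hamid is the sole taker at this level and receives the full 1/12.
Nabil is living and takes 1/12.
Maysoon is living and takes 1/12.
Dalia predeceased; the 1/4 allotted to Dalia's branch passes to Dalia's issue by representation.
The 1/4 is divided into 4 equal shares of 1/16 among Widad, Jamal, Fahad, Amira.
Widad is living and takes 1/16.
Jamal is living and takes 1/16.
Fahad is living and takes 1/16.
Amira is living and takes 1/16.
Zuhair is living and takes 1/4.
Hanan is living and takes 1/4.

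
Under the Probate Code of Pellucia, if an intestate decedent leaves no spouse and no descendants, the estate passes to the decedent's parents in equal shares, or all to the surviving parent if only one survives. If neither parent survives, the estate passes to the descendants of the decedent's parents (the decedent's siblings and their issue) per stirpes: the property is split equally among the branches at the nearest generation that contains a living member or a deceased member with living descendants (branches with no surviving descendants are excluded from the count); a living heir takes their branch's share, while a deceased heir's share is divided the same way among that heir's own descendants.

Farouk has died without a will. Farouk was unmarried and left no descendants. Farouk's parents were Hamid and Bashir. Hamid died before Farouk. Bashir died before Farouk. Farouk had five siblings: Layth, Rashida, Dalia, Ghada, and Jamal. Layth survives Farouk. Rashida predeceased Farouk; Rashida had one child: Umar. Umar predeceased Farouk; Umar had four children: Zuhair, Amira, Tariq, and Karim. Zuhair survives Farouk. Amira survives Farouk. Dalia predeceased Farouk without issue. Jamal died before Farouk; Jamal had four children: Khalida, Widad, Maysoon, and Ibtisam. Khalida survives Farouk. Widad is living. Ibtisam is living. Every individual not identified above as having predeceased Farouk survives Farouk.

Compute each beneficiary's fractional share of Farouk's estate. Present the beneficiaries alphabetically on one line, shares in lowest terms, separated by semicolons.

Neither parent survives and there are no descendants, so the estate passes to Farouk's siblings and their issue per stirpes.
Dalia left no surviving issue, so that branch lapses and is disregarded.
The estate is divided into 4 equal shares of 1/4 among Layth, Rashida, Ghada, Jamal.
Layth is living and takes 1/4.
Rashida predeceased; the 1/4 allotted to Rashida's branch passes to Rashida's issue by representation.
Umar's line is the sole branch at this level, so the full 1/4 passes to Umar's issue by representation.
The 1/4 is divided into 4 equal shares of 1/16 among Zuhair, Amira, Tariq, Karim.
Zuhair is living and takes 1/16.
Amira is living and takes 1/16.
Tariq is living and takes 1/16.
Karim is living and takes 1/16.
Ghada is living and takes 1/4.
Jamal predeceased; the 1/4 allotted to Jamal's branch passes to Jamal's issue by representation.
The 1/4 is divided into 4 equal shares of 1/16 among Khalida, Widad, Maysoon, Ibtisam.
Khalida is living and takes 1/16.
Widad is living and takes 1/16.
Maysoon is living and takes 1/16.
Ibtisam is living and takes 1/16.

Amira 1/16; Ghada 1/4; Ibtisam 1/16; Karim 1/16; Khalida 1/16; Layth 1/4; Maysoon 1/16; Tariq 1/16; Widad 1/16; Zuhair 1/16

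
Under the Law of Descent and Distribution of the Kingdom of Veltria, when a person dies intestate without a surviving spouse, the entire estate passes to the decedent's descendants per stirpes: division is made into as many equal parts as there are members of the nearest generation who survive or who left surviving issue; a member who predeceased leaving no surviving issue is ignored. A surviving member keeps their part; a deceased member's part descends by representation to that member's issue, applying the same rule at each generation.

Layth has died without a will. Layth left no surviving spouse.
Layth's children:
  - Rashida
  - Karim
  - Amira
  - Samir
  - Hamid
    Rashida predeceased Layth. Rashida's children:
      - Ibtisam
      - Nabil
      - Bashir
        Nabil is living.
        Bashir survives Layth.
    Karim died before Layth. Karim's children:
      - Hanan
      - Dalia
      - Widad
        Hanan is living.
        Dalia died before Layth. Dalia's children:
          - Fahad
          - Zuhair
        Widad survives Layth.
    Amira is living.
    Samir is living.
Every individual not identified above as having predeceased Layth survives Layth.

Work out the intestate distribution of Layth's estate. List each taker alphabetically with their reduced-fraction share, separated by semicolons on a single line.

There is no surviving spouse, so the entire estate passes to Layth's descendants per stirpes.
The estate is divided into 5 equal shares of 1/5 among Rashida, Karim, Amira, Samir, Hamid.
Rashida predeceased; the 1/5 allotted to Rashida's branch passes to Rashida's issue by representation.
The 1/5 is divided into 3 equal shares of 1/15 among Ibtisam, Nabil, Bashir.
Ibtisam is living and takes 1/15.
Nabil is living and takes 1/15.
Bashir is living and takes 1/15.
Karim predeceased; the 1/5 allotted to Karim's branch passes to Karim's issue by representation.
The 1/5 is divided into 3 equal shares of 1/15 among Hanan, Dalia, Widad.
Hanan is living and takes 1/15.
Dalia predeceased; the 1/15 allotted to Dalia's branch passes to Dalia's issue by representation.
The 1/15 is divided into 2 equal shares of 1/30 among Fahad, Zuhair.
Fahad is living and takes 1/30.
Zuhair is living and takes 1/30.
Widad is living and takes 1/15.
Amira is living and takes 1/5.
Samir is living and takes 1/5.
Hamid is living and takes 1/5.

Amira 1/5; Bashir 1/15; Fahad 1/30; Hamid 1/5; Hanan 1/15; Ibtisam 1/15; Nabil 1/15; Samir 1/5; Widad 1/15; Zuhair 1/30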